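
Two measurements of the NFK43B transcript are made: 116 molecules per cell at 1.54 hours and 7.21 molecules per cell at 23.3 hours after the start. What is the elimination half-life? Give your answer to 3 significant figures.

Over Δt = 23.3 − 1.54 = 21.76 hours, the level fell by a factor of 116/7.21 ≈ 16.089.
n = log₂(16.089) ≈ 4.008 half-lives, so t½ = 21.76/4.008 ≈ 5.4292 hours.

5.43 hours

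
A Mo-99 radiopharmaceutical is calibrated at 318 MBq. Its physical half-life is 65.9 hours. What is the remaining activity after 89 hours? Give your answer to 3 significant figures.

125 MBq

Number of half-lives: n = 89/65.9 ≈ 1.3505.
Remaining = 318 × (1/2)^1.3505 = 318 × 0.39215 ≈ 124.7 MBq.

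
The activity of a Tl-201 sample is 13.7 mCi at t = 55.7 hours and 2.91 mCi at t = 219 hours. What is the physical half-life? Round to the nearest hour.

Over Δt = 219 − 55.7 = 163.3 hours, the level fell by a factor of 13.7/2.91 ≈ 4.7079.
n = log₂(4.7079) ≈ 2.2351 half-lives, so t½ = 163.3/2.2351 ≈ 73.062 hours.

73 hours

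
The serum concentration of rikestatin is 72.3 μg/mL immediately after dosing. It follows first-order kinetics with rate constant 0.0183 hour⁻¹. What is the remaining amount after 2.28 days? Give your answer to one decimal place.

t½ = ln 2 / λ = 0.69315 / 0.0183 ≈ 37.877 hours.
Convert the elapsed time: 2.28 days = 54.72 hours.
Number of half-lives: n = 54.72/37.877 ≈ 1.4447.
Remaining = 72.3 × (1/2)^1.4447 = 72.3 × 0.36737 ≈ 26.561 μg/mL.

26.6 μg/mL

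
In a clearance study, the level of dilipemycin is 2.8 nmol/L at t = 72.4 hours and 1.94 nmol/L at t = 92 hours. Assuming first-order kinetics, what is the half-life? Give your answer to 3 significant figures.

Over Δt = 92 − 72.4 = 19.6 hours, the level fell by a factor of 2.8/1.94 ≈ 1.4433.
n = log₂(1.4433) ≈ 0.52937 half-lives, so t½ = 19.6/0.52937 ≈ 37.025 hours.

37.0 hours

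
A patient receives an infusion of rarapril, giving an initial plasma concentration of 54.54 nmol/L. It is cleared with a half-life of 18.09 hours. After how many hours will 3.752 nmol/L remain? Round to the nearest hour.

70 hours

Fraction remaining = 3.752/54.54 ≈ 0.068794.
n = log₂(54.54/3.752) = ln(14.536)/ln 2 ≈ 3.8616 half-lives.
t = n × t½ = 3.8616 × 18.09 ≈ 69.856 hours.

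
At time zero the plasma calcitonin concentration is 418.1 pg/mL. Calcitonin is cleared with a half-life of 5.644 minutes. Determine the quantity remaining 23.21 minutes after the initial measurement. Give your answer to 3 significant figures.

24.2 pg/mL

Number of half-lives: n = 23.21/5.644 ≈ 4.1123.
Remaining = 418.1 × (1/2)^4.1123 = 418.1 × 0.057818 ≈ 24.174 pg/mL.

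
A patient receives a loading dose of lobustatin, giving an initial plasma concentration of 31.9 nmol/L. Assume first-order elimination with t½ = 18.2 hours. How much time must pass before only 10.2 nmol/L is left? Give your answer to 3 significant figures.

Fraction remaining = 10.2/31.9 ≈ 0.31975.
n = log₂(31.9/10.2) = ln(3.1275)/ln 2 ≈ 1.645 half-lives.
t = n × t½ = 1.645 × 18.2 ≈ 29.939 hours.

29.9 hours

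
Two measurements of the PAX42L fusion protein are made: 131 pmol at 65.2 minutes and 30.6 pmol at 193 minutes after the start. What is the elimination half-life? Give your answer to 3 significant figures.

60.9 minutes

Over Δt = 193 − 65.2 = 127.8 minutes, the level fell by a factor of 131/30.6 ≈ 4.281.
n = log₂(4.281) ≈ 2.098 half-lives, so t½ = 127.8/2.098 ≈ 60.916 minutes.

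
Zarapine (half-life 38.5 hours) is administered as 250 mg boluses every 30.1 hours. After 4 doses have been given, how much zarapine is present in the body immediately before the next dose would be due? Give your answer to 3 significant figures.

The 4 doses were given 120.4, 90.3, 60.2, 30.1 hours ago.
Total = 250·(1/2)^(120.4/38.5) + 250·(1/2)^(90.3/38.5) + 250·(1/2)^(60.2/38.5) + 250·(1/2)^(30.1/38.5)
      = 28.611 + 49.191 + 84.574 + 145.41 ≈ 307.79 mg.

308 mg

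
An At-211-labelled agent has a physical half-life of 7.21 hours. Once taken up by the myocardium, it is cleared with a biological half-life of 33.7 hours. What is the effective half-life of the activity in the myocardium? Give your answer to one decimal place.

1/t_eff = 1/t_phys + 1/t_biol = 1/7.21 + 1/33.7 = 0.16837 per hour.
t_eff = 7.21 × 33.7 / (7.21 + 33.7) ≈ 5.9393 hours.

5.9 hours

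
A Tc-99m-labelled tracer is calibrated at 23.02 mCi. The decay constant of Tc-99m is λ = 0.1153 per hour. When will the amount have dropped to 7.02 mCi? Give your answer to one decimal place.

t½ = ln 2 / λ = 0.69315 / 0.1153 ≈ 6.0117 hours.
Fraction remaining = 7.02/23.02 ≈ 0.30495.
n = log₂(23.02/7.02) = ln(3.2792)/ln 2 ≈ 1.7133 half-lives.
t = n × t½ = 1.7133 × 6.0117 ≈ 10.3 hours.

10.3 hours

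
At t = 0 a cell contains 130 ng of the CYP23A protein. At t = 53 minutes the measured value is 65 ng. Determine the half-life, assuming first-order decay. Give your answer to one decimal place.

53.0 minutes

A/A₀ = 65/130 ≈ 0.5.
n = log₂(2) ≈ 1 half-life elapsed in 53 minutes.
t½ = 53/1 ≈ 53 minutes.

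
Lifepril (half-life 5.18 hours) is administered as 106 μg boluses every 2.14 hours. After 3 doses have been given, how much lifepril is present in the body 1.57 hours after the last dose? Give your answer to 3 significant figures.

199 μg

The 3 doses were given 5.85, 3.71, 1.57 hours ago.
Total = 106·(1/2)^(5.85/5.18) + 106·(1/2)^(3.71/5.18) + 106·(1/2)^(1.57/5.18)
      = 48.455 + 64.521 + 85.915 ≈ 198.89 μg.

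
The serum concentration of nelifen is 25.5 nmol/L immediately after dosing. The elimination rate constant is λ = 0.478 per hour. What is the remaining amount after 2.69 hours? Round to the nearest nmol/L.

7 nmol/L

t½ = ln 2 / λ = 0.69315 / 0.478 ≈ 1.4501 hours.
Number of half-lives: n = 2.69/1.4501 ≈ 1.855.
Remaining = 25.5 × (1/2)^1.855 = 25.5 × 0.27642 ≈ 7.0488 nmol/L.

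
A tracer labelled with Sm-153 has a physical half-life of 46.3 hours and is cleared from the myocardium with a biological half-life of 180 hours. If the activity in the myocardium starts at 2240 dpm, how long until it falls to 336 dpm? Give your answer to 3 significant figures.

101 hours

1/t_eff = 1/t_phys + 1/t_biol = 1/46.3 + 1/180 = 0.027154 per hour.
t_eff = 46.3 × 180 / (46.3 + 180) ≈ 36.827 hours.
n = log₂(2240/336) ≈ 2.737; t = 2.737 × 36.827 ≈ 100.79 hours.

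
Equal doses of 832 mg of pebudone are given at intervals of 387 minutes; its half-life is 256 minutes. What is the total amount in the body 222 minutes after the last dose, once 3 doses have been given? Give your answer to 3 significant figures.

The 3 doses were given 996, 609, 222 minutes ago.
Total = 832·(1/2)^(996/256) + 832·(1/2)^(609/256) + 832·(1/2)^(222/256)
      = 56.096 + 159.96 + 456.11 ≈ 672.17 mg.

672 mg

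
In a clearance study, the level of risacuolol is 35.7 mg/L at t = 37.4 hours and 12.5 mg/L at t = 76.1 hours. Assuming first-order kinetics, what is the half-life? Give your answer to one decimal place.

25.6 hours

Over Δt = 76.1 − 37.4 = 38.7 hours, the level fell by a factor of 35.7/12.5 ≈ 2.856.
n = log₂(2.856) ≈ 1.514 half-lives, so t½ = 38.7/1.514 ≈ 25.561 hours.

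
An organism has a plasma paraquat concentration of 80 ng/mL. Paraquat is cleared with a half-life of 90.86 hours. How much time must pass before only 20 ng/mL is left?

181.72 hours

20/80 = 1/4, so 2 half-lives have elapsed.
t = 2 × 90.86 = 181.72 hours.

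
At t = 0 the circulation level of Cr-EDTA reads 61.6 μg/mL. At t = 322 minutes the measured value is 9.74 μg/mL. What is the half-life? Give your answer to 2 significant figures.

A/A₀ = 9.74/61.6 ≈ 0.15812.
n = log₂(6.3244) ≈ 2.6609 half-lives elapsed in 322 minutes.
t½ = 322/2.6609 ≈ 121.01 minutes.

120 minutes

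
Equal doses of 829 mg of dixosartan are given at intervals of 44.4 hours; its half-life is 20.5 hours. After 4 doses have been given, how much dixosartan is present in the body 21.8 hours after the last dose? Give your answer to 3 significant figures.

The 4 doses were given 155, 110.6, 66.2, 21.8 hours ago.
Total = 829·(1/2)^(155/20.5) + 829·(1/2)^(110.6/20.5) + 829·(1/2)^(66.2/20.5) + 829·(1/2)^(21.8/20.5)
      = 4.3901 + 19.7 + 88.399 + 396.67 ≈ 509.16 mg.

509 mg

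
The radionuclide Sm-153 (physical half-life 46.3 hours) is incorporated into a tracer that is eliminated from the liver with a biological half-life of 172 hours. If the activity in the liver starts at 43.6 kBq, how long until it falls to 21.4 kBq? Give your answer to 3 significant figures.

37.5 hours

1/t_eff = 1/t_phys + 1/t_biol = 1/46.3 + 1/172 = 0.027412 per hour.
t_eff = 46.3 × 172 / (46.3 + 172) ≈ 36.48 hours.
n = log₂(43.6/21.4) ≈ 1.0267; t = 1.0267 × 36.48 ≈ 37.455 hours.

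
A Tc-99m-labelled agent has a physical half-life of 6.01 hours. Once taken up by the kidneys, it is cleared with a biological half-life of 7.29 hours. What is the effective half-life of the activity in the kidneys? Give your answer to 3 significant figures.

3.29 hours

1/t_eff = 1/t_phys + 1/t_biol = 1/6.01 + 1/7.29 = 0.30356 per hour.
t_eff = 6.01 × 7.29 / (6.01 + 7.29) ≈ 3.2942 hours.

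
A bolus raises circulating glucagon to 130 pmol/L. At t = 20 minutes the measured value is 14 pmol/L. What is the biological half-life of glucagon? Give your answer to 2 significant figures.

A/A₀ = 14/130 ≈ 0.10769.
n = log₂(9.2857) ≈ 3.215 half-lives elapsed in 20 minutes.
t½ = 20/3.215 ≈ 6.2208 minutes.

6.2 minutes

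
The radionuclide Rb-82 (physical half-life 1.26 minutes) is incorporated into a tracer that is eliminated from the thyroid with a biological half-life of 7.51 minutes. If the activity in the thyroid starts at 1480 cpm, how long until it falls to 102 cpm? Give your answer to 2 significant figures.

1/t_eff = 1/t_phys + 1/t_biol = 1/1.26 + 1/7.51 = 0.92681 per minute.
t_eff = 1.26 × 7.51 / (1.26 + 7.51) ≈ 1.079 minutes.
n = log₂(1480/102) ≈ 3.859; t = 3.859 × 1.079 ≈ 4.1637 minutes.

4.2 minutes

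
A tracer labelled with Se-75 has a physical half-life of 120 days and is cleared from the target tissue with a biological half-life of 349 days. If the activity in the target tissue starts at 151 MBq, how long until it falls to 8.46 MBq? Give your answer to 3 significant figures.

1/t_eff = 1/t_phys + 1/t_biol = 1/120 + 1/349 = 0.011199 per day.
t_eff = 120 × 349 / (120 + 349) ≈ 89.296 days.
n = log₂(151/8.46) ≈ 4.1577; t = 4.1577 × 89.296 ≈ 371.27 days.

371 days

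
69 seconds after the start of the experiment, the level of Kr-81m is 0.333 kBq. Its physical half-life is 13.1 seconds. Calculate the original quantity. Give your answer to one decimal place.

12.8 kBq

Number of half-lives elapsed: n = 69/13.1 ≈ 5.2672.
A₀ = A × 2^n = 0.333 × 2^5.2672 = 0.333 × 38.51 ≈ 12.824 kBq.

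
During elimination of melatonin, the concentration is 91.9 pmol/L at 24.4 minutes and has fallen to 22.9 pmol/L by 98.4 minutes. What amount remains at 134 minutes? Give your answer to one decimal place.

11.7 pmol/L

Over Δt = 98.4 − 24.4 = 74 minutes, the level fell by a factor of 91.9/22.9 ≈ 4.0131.
n = log₂(4.0131) ≈ 2.0047 half-lives, so t½ = 74/2.0047 ≈ 36.913 minutes.
From t = 98.4 to t = 134: 22.9 × (1/2)^((134−98.4)/36.913) ≈ 11.736 pmol/L.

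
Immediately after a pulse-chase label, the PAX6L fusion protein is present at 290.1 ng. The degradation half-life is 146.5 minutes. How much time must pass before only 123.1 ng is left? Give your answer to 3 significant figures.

181 minutes

Fraction remaining = 123.1/290.1 ≈ 0.42434.
n = log₂(290.1/123.1) = ln(2.3566)/ln 2 ≈ 1.2367 half-lives.
t = n × t½ = 1.2367 × 146.5 ≈ 181.18 minutes.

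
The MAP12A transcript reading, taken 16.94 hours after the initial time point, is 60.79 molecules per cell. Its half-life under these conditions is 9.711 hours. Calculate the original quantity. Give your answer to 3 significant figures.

204 molecules per cell

Number of half-lives elapsed: n = 16.94/9.711 ≈ 1.7444.
A₀ = A × 2^n = 60.79 × 2^1.7444 = 60.79 × 3.3506 ≈ 203.68 molecules per cell.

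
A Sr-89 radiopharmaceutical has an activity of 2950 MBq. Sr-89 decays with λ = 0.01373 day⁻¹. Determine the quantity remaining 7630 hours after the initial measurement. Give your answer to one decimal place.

37.5 MBq

t½ = ln 2 / λ = 0.69315 / 0.01373 ≈ 50.484 days.
Convert the elapsed time: 7630 hours = 317.917 days.
Number of half-lives: n = 317.917/50.484 ≈ 6.2974.
Remaining = 2950 × (1/2)^6.2974 = 2950 × 0.012715 ≈ 37.508 MBq.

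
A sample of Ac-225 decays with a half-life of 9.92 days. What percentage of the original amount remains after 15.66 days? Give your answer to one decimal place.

33.5%

n = 15.66/9.92 ≈ 1.5786 half-lives.
Fraction remaining = (1/2)^1.5786 ≈ 0.3348, i.e. 33.48%.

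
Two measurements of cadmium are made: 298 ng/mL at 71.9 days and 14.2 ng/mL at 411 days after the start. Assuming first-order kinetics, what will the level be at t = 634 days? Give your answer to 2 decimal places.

1.92 ng/mL

Over Δt = 411 − 71.9 = 339.1 days, the level fell by a factor of 298/14.2 ≈ 20.986.
n = log₂(20.986) ≈ 4.3913 half-lives, so t½ = 339.1/4.3913 ≈ 77.22 days.
From t = 411 to t = 634: 14.2 × (1/2)^((634−411)/77.22) ≈ 1.9185 ng/mL.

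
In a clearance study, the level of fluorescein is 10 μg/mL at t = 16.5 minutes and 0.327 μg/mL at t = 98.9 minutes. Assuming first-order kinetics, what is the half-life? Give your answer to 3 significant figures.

Over Δt = 98.9 − 16.5 = 82.4 minutes, the level fell by a factor of 10/0.327 ≈ 30.581.
n = log₂(30.581) ≈ 4.9346 half-lives, so t½ = 82.4/4.9346 ≈ 16.699 minutes.

16.7 minutes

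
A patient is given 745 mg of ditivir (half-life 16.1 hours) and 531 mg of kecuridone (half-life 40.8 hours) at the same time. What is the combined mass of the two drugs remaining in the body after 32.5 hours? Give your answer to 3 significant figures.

ditivir: 745 × (1/2)^(32.5/16.1) = 745 × (1/2)^2.0186 ≈ 183.86 mg.
kecuridone: 531 × (1/2)^(32.5/40.8) = 531 × (1/2)^0.79657 ≈ 305.71 mg.
Total = 183.86 + 305.71 ≈ 489.57 mg.

490 mg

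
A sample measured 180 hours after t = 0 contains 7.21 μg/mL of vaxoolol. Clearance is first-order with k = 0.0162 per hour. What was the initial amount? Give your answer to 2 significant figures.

130 μg/mL

t½ = ln 2 / k = 0.69315 / 0.0162 ≈ 42.787 hours.
Number of half-lives elapsed: n = 180/42.787 ≈ 4.2069.
A₀ = A × 2^n = 7.21 × 2^4.2069 = 7.21 × 18.467 ≈ 133.15 μg/mL.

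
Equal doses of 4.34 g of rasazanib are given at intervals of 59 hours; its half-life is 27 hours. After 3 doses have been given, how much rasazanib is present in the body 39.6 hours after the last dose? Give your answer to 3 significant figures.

1.99 g

The 3 doses were given 157.6, 98.6, 39.6 hours ago.
Total = 4.34·(1/2)^(157.6/27) + 4.34·(1/2)^(98.6/27) + 4.34·(1/2)^(39.6/27)
      = 0.075922 + 0.34528 + 1.5703 ≈ 1.9915 g.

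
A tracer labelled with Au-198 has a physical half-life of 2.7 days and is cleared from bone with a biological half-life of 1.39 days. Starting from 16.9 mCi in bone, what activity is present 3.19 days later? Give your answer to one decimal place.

1/t_eff = 1/t_phys + 1/t_biol = 1/2.7 + 1/1.39 = 1.0898 per day.
t_eff = 2.7 × 1.39 / (2.7 + 1.39) ≈ 0.9176 days.
Remaining = 16.9 × (1/2)^(3.19/0.9176) = 16.9 × (1/2)^3.4764 ≈ 1.5184 mCi.

1.5 mCi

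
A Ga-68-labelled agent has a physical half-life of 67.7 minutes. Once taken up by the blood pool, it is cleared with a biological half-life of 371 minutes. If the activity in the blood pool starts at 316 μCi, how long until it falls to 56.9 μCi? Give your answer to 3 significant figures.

142 minutes

1/t_eff = 1/t_phys + 1/t_biol = 1/67.7 + 1/371 = 0.017466 per minute.
t_eff = 67.7 × 371 / (67.7 + 371) ≈ 57.253 minutes.
n = log₂(316/56.9) ≈ 2.4734; t = 2.4734 × 57.253 ≈ 141.61 minutes.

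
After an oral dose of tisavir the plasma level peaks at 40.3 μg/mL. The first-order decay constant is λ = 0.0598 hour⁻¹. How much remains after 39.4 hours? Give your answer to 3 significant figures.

3.82 μg/mL

t½ = ln 2 / λ = 0.69315 / 0.0598 ≈ 11.591 hours.
Number of half-lives: n = 39.4/11.591 ≈ 3.3992.
Remaining = 40.3 × (1/2)^3.3992 = 40.3 × 0.094787 ≈ 3.8199 μg/mL.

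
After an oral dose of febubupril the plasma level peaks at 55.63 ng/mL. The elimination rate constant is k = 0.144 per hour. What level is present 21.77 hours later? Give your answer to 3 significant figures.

t½ = ln 2 / k = 0.69315 / 0.144 ≈ 4.8135 hours.
Number of half-lives: n = 21.77/4.8135 ≈ 4.5227.
Remaining = 55.63 × (1/2)^4.5227 = 55.63 × 0.043505 ≈ 2.4202 ng/mL.

2.42 ng/mL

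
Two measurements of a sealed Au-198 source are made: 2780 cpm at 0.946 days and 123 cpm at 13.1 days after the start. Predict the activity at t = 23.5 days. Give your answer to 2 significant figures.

8.5 cpm

Over Δt = 13.1 − 0.946 = 12.154 days, the level fell by a factor of 2780/123 ≈ 22.602.
n = log₂(22.602) ≈ 4.4984 half-lives, so t½ = 12.154/4.4984 ≈ 2.7019 days.
From t = 13.1 to t = 23.5: 123 × (1/2)^((23.5−13.1)/2.7019) ≈ 8.5347 cpm.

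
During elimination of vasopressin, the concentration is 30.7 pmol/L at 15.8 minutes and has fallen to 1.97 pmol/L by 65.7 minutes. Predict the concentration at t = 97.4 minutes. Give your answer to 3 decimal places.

Over Δt = 65.7 − 15.8 = 49.9 minutes, the level fell by a factor of 30.7/1.97 ≈ 15.584.
n = log₂(15.584) ≈ 3.962 half-lives, so t½ = 49.9/3.962 ≈ 12.595 minutes.
From t = 65.7 to t = 97.4: 1.97 × (1/2)^((97.4−65.7)/12.595) ≈ 0.34419 pmol/L.

0.344 pmol/L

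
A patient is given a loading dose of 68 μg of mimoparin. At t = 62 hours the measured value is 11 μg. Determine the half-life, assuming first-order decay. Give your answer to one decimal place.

23.6 hours

A/A₀ = 11/68 ≈ 0.16176.
n = log₂(6.1818) ≈ 2.628 half-lives elapsed in 62 hours.
t½ = 62/2.628 ≈ 23.592 hours.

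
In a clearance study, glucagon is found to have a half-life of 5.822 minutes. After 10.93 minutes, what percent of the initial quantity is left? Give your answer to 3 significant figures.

27.2%

n = 10.93/5.822 ≈ 1.8774 half-lives.
Fraction remaining = (1/2)^1.8774 ≈ 0.27218, i.e. 27.218%.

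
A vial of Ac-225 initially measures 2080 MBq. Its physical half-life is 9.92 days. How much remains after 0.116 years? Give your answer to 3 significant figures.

Convert the elapsed time: 0.116 years = 42.34 days.
Number of half-lives: n = 42.34/9.92 ≈ 4.2681.
Remaining = 2080 × (1/2)^4.2681 = 2080 × 0.051899 ≈ 107.95 MBq.

108 MBq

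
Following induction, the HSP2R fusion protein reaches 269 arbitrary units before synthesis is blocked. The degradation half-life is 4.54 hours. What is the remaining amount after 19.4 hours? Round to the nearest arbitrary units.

Number of half-lives: n = 19.4/4.54 ≈ 4.2731.
Remaining = 269 × (1/2)^4.2731 = 269 × 0.05172 ≈ 13.913 arbitrary units.

14 arbitrary units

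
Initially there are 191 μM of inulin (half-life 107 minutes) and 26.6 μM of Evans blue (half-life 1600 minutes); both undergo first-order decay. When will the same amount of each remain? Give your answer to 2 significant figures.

Set 191·(1/2)^(t/107) = 26.6·(1/2)^(t/1600).
Taking log₂: log₂(191/26.6) = t·(1/107 − 1/1600).
log₂(7.1805) = 2.8441; 1/107 − 1/1600 = 0.0087208.
t = 2.8441 / 0.0087208 ≈ 326.13 minutes.

330 minutes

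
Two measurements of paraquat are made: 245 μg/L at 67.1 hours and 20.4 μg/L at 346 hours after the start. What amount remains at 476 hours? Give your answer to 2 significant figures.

Over Δt = 346 − 67.1 = 278.9 hours, the level fell by a factor of 245/20.4 ≈ 12.01.
n = log₂(12.01) ≈ 3.5861 half-lives, so t½ = 278.9/3.5861 ≈ 77.772 hours.
From t = 346 to t = 476: 20.4 × (1/2)^((476−346)/77.772) ≈ 6.4038 μg/L.

6.4 μg/L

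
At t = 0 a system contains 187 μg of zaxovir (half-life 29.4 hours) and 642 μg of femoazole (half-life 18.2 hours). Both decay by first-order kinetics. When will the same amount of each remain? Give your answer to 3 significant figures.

Set 187·(1/2)^(t/29.4) = 642·(1/2)^(t/18.2).
Taking log₂: log₂(187/642) = t·(1/29.4 − 1/18.2).
log₂(0.29128) = -1.7795; 1/29.4 − 1/18.2 = -0.020931.
t = -1.7795 / -0.020931 ≈ 85.017 hours.

85.0 hours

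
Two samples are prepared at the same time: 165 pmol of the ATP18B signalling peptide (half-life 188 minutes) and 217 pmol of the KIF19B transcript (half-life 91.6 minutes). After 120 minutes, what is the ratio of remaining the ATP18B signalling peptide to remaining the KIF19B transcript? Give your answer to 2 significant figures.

1.2

ATP18B signalling peptide: 165 × (1/2)^(120/188) = 165 × (1/2)^0.6383 ≈ 106.01 pmol.
KIF19B transcript: 217 × (1/2)^(120/91.6) = 217 × (1/2)^1.31 ≈ 87.518 pmol.
Ratio ≈ 106.01 / 87.518 ≈ 1.2113.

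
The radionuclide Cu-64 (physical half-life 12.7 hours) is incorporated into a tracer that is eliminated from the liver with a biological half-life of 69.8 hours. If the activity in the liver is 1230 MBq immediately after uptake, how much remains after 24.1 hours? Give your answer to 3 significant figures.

1/t_eff = 1/t_phys + 1/t_biol = 1/12.7 + 1/69.8 = 0.093067 per hour.
t_eff = 12.7 × 69.8 / (12.7 + 69.8) ≈ 10.745 hours.
Remaining = 1230 × (1/2)^(24.1/10.745) = 1230 × (1/2)^2.2429 ≈ 259.85 MBq.

260 MBq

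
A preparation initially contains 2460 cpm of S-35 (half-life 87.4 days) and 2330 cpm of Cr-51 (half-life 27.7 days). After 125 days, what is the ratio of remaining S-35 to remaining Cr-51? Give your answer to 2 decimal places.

S-35: 2460 × (1/2)^(125/87.4) = 2460 × (1/2)^1.4302 ≈ 912.85 cpm.
Cr-51: 2330 × (1/2)^(125/27.7) = 2330 × (1/2)^4.5126 ≈ 102.07 cpm.
Ratio ≈ 912.85 / 102.07 ≈ 8.943.

8.94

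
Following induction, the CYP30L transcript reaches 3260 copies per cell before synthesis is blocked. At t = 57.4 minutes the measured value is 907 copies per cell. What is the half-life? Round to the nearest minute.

A/A₀ = 907/3260 ≈ 0.27822.
n = log₂(3.5943) ≈ 1.8457 half-lives elapsed in 57.4 minutes.
t½ = 57.4/1.8457 ≈ 31.099 minutes.

31 minutes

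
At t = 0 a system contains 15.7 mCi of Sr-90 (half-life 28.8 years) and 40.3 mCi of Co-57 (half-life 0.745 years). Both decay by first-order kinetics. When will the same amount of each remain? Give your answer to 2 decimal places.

1.04 years

Set 15.7·(1/2)^(t/28.8) = 40.3·(1/2)^(t/0.745).
Taking log₂: log₂(15.7/40.3) = t·(1/28.8 − 1/0.745).
log₂(0.38958) = -1.36; 1/28.8 − 1/0.745 = -1.3076.
t = -1.36 / -1.3076 ≈ 1.0401 years.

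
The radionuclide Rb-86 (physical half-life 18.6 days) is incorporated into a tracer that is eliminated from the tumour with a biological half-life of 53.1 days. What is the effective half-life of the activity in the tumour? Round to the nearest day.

14 days

1/t_eff = 1/t_phys + 1/t_biol = 1/18.6 + 1/53.1 = 0.072596 per day.
t_eff = 18.6 × 53.1 / (18.6 + 53.1) ≈ 13.775 days.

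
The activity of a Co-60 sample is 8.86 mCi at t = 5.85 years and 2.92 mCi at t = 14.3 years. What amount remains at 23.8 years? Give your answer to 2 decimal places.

Over Δt = 14.3 − 5.85 = 8.45 years, the level fell by a factor of 8.86/2.92 ≈ 3.0342.
n = log₂(3.0342) ≈ 1.6013 half-lives, so t½ = 8.45/1.6013 ≈ 5.2768 years.
From t = 14.3 to t = 23.8: 2.92 × (1/2)^((23.8−14.3)/5.2768) ≈ 0.83836 mCi.

0.84 mCi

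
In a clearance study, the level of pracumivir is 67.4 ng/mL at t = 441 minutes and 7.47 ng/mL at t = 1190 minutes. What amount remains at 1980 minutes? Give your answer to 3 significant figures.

Over Δt = 1190 − 441 = 749 minutes, the level fell by a factor of 67.4/7.47 ≈ 9.0228.
n = log₂(9.0228) ≈ 3.1736 half-lives, so t½ = 749/3.1736 ≈ 236.01 minutes.
From t = 1190 to t = 1980: 7.47 × (1/2)^((1980−1190)/236.01) ≈ 0.73398 ng/mL.

0.734 ng/mL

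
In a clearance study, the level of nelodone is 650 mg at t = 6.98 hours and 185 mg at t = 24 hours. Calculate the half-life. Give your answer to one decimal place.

9.4 hours

Over Δt = 24 − 6.98 = 17.02 hours, the level fell by a factor of 650/185 ≈ 3.5135.
n = log₂(3.5135) ≈ 1.8129 half-lives, so t½ = 17.02/1.8129 ≈ 9.3882 hours.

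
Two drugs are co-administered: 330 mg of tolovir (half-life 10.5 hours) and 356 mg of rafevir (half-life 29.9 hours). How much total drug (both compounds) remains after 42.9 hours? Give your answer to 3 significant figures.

tolovir: 330 × (1/2)^(42.9/10.5) = 330 × (1/2)^4.0857 ≈ 19.435 mg.
rafevir: 356 × (1/2)^(42.9/29.9) = 356 × (1/2)^1.4348 ≈ 131.69 mg.
Total = 19.435 + 131.69 ≈ 151.12 mg.

151 mg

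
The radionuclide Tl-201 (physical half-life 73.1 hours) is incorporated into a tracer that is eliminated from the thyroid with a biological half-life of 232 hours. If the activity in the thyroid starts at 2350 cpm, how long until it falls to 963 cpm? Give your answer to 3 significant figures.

1/t_eff = 1/t_phys + 1/t_biol = 1/73.1 + 1/232 = 0.01799 per hour.
t_eff = 73.1 × 232 / (73.1 + 232) ≈ 55.586 hours.
n = log₂(2350/963) ≈ 1.2871; t = 1.2871 × 55.586 ≈ 71.542 hours.

71.5 hours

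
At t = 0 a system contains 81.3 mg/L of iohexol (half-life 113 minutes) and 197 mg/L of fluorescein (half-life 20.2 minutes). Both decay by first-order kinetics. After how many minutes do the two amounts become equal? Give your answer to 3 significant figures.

31.4 minutes

Set 81.3·(1/2)^(t/113) = 197·(1/2)^(t/20.2).
Taking log₂: log₂(81.3/197) = t·(1/113 − 1/20.2).
log₂(0.41269) = -1.2769; 1/113 − 1/20.2 = -0.040655.
t = -1.2769 / -0.040655 ≈ 31.407 minutes.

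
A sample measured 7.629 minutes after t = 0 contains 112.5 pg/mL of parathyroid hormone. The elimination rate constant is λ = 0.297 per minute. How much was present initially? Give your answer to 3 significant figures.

1080 pg/mL

t½ = ln 2 / λ = 0.69315 / 0.297 ≈ 2.3338 minutes.
Number of half-lives elapsed: n = 7.629/2.3338 ≈ 3.2689.
A₀ = A × 2^n = 112.5 × 2^3.2689 = 112.5 × 9.639 ≈ 1084.4 pg/mL.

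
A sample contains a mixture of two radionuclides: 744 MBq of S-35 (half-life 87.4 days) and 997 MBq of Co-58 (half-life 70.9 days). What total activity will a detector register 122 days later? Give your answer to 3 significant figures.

585 MBq

S-35: 744 × (1/2)^(122/87.4) = 744 × (1/2)^1.3959 ≈ 282.73 MBq.
Co-58: 997 × (1/2)^(122/70.9) = 997 × (1/2)^1.7207 ≈ 302.48 MBq.
Total = 282.73 + 302.48 ≈ 585.21 MBq.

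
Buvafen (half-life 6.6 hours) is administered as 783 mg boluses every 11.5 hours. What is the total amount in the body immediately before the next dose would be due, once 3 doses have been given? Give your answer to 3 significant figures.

The 3 doses were given 34.5, 23, 11.5 hours ago.
Total = 783·(1/2)^(34.5/6.6) + 783·(1/2)^(23/6.6) + 783·(1/2)^(11.5/6.6)
      = 20.902 + 69.939 + 234.01 ≈ 324.85 mg.

325 mg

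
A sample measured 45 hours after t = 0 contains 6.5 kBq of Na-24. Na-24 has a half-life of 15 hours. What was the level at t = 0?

Number of half-lives elapsed: n = 45/15 ≈ 3.
A₀ = A × 2^n = 6.5 × 2^3 = 6.5 × 8 ≈ 52 kBq.

52 kBq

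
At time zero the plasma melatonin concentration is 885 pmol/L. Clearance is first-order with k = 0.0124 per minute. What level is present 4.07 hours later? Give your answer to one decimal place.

42.8 pmol/L

t½ = ln 2 / k = 0.69315 / 0.0124 ≈ 55.899 minutes.
Convert the elapsed time: 4.07 hours = 244.2 minutes.
Number of half-lives: n = 244.2/55.899 ≈ 4.3686.
Remaining = 885 × (1/2)^4.3686 = 885 × 0.048408 ≈ 42.842 pmol/L.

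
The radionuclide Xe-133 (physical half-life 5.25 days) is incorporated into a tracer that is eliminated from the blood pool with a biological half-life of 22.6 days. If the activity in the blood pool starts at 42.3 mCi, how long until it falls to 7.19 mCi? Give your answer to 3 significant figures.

10.9 days

1/t_eff = 1/t_phys + 1/t_biol = 1/5.25 + 1/22.6 = 0.23472 per day.
t_eff = 5.25 × 22.6 / (5.25 + 22.6) ≈ 4.2603 days.
n = log₂(42.3/7.19) ≈ 2.5566; t = 2.5566 × 4.2603 ≈ 10.892 days.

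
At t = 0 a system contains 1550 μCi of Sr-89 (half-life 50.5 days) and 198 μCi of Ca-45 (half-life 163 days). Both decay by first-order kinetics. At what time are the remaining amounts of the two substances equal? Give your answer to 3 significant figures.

Set 1550·(1/2)^(t/50.5) = 198·(1/2)^(t/163).
Taking log₂: log₂(1550/198) = t·(1/50.5 − 1/163).
log₂(7.8283) = 2.9687; 1/50.5 − 1/163 = 0.013667.
t = 2.9687 / 0.013667 ≈ 217.22 days.

217 days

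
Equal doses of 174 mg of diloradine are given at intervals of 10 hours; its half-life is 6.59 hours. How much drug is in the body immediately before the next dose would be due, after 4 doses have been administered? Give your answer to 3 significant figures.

The 4 doses were given 40, 30, 20, 10 hours ago.
Total = 174·(1/2)^(40/6.59) + 174·(1/2)^(30/6.59) + 174·(1/2)^(20/6.59) + 174·(1/2)^(10/6.59)
      = 2.5903 + 7.4157 + 21.23 + 60.779 ≈ 92.015 mg.

92.0 mg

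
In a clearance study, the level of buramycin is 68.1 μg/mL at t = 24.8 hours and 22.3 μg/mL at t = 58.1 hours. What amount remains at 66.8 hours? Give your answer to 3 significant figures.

16.7 μg/mL

Over Δt = 58.1 − 24.8 = 33.3 hours, the level fell by a factor of 68.1/22.3 ≈ 3.0538.
n = log₂(3.0538) ≈ 1.6106 half-lives, so t½ = 33.3/1.6106 ≈ 20.675 hours.
From t = 58.1 to t = 66.8: 22.3 × (1/2)^((66.8−58.1)/20.675) ≈ 16.658 μg/mL.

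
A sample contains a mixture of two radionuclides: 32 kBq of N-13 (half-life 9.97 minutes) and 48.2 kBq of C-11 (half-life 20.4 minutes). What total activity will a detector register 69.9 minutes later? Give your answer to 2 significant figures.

N-13: 32 × (1/2)^(69.9/9.97) = 32 × (1/2)^7.011 ≈ 0.2481 kBq.
C-11: 48.2 × (1/2)^(69.9/20.4) = 48.2 × (1/2)^3.4265 ≈ 4.4831 kBq.
Total = 0.2481 + 4.4831 ≈ 4.7312 kBq.

4.7 kBq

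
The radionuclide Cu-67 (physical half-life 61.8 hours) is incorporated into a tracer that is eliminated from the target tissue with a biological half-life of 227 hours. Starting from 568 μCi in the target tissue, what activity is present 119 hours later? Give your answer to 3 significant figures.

1/t_eff = 1/t_phys + 1/t_biol = 1/61.8 + 1/227 = 0.020587 per hour.
t_eff = 61.8 × 227 / (61.8 + 227) ≈ 48.575 hours.
Remaining = 568 × (1/2)^(119/48.575) = 568 × (1/2)^2.4498 ≈ 103.96 μCi.

104 μCi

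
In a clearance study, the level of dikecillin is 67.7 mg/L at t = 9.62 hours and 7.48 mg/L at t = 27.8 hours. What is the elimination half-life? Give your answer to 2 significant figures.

5.7 hours

Over Δt = 27.8 − 9.62 = 18.18 hours, the level fell by a factor of 67.7/7.48 ≈ 9.0508.
n = log₂(9.0508) ≈ 3.178 half-lives, so t½ = 18.18/3.178 ≈ 5.7205 hours.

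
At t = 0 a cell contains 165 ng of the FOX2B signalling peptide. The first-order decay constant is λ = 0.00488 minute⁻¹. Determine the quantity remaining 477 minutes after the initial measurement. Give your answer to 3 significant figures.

16.1 ng

t½ = ln 2 / λ = 0.69315 / 0.00488 ≈ 142.04 minutes.
Number of half-lives: n = 477/142.04 ≈ 3.3582.
Remaining = 165 × (1/2)^3.3582 = 165 × 0.097514 ≈ 16.09 ng.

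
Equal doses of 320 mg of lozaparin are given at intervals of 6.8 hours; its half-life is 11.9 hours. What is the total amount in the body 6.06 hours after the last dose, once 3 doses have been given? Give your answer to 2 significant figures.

The 3 doses were given 19.66, 12.86, 6.06 hours ago.
Total = 320·(1/2)^(19.66/11.9) + 320·(1/2)^(12.86/11.9) + 320·(1/2)^(6.06/11.9)
      = 101.82 + 151.3 + 224.83 ≈ 477.94 mg.

480 mg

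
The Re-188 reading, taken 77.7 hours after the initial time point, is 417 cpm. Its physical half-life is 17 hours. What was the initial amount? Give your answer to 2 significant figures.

Number of half-lives elapsed: n = 77.7/17 ≈ 4.5706.
A₀ = A × 2^n = 417 × 2^4.5706 = 417 × 23.762 ≈ 9908.8 cpm.

9900 cpm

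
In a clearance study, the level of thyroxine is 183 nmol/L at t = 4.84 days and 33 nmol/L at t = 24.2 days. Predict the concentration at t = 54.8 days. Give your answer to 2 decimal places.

2.20 nmol/L

Over Δt = 24.2 − 4.84 = 19.36 days, the level fell by a factor of 183/33 ≈ 5.5455.
n = log₂(5.5455) ≈ 2.4713 half-lives, so t½ = 19.36/2.4713 ≈ 7.8339 days.
From t = 24.2 to t = 54.8: 33 × (1/2)^((54.8−24.2)/7.8339) ≈ 2.2012 nmol/L.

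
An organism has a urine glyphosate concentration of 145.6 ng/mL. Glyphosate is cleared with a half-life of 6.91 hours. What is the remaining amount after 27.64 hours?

9.1 ng/mL

Elapsed time is 4 half-lives (27.64/6.91).
Each half-life halves the amount: 145.6 × (1/2)^4 = 145.6/16 = 9.1 ng/mL.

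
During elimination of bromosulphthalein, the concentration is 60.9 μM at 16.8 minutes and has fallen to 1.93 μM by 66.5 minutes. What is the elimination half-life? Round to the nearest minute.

Over Δt = 66.5 − 16.8 = 49.7 minutes, the level fell by a factor of 60.9/1.93 ≈ 31.554.
n = log₂(31.554) ≈ 4.9798 half-lives, so t½ = 49.7/4.9798 ≈ 9.9804 minutes.

10 minutes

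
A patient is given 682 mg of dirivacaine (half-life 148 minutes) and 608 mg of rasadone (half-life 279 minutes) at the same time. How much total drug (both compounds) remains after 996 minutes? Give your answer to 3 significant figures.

dirivacaine: 682 × (1/2)^(996/148) = 682 × (1/2)^6.7297 ≈ 6.4259 mg.
rasadone: 608 × (1/2)^(996/279) = 608 × (1/2)^3.5699 ≈ 51.199 mg.
Total = 6.4259 + 51.199 ≈ 57.625 mg.

57.6 mg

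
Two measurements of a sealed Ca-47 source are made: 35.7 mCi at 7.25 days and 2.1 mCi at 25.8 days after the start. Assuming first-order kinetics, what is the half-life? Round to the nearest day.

5 days

Over Δt = 25.8 − 7.25 = 18.55 days, the level fell by a factor of 35.7/2.1 ≈ 17.
n = log₂(17) ≈ 4.0875 half-lives, so t½ = 18.55/4.0875 ≈ 4.5383 days.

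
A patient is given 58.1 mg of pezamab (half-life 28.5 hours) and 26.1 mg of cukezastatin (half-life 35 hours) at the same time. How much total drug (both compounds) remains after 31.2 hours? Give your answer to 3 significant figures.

41.3 mg

pezamab: 58.1 × (1/2)^(31.2/28.5) = 58.1 × (1/2)^1.0947 ≈ 27.204 mg.
cukezastatin: 26.1 × (1/2)^(31.2/35) = 26.1 × (1/2)^0.89143 ≈ 14.07 mg.
Total = 27.204 + 14.07 ≈ 41.274 mg.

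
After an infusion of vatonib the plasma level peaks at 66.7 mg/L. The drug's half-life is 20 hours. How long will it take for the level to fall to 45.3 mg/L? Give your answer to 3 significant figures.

11.2 hours

Fraction remaining = 45.3/66.7 ≈ 0.67916.
n = log₂(66.7/45.3) = ln(1.4724)/ln 2 ≈ 0.55818 half-lives.
t = n × t½ = 0.55818 × 20 ≈ 11.164 hours.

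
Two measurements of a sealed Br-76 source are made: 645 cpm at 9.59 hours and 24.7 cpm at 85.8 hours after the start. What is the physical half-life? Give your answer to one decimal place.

Over Δt = 85.8 − 9.59 = 76.21 hours, the level fell by a factor of 645/24.7 ≈ 26.113.
n = log₂(26.113) ≈ 4.7067 half-lives, so t½ = 76.21/4.7067 ≈ 16.192 hours.

16.2 hours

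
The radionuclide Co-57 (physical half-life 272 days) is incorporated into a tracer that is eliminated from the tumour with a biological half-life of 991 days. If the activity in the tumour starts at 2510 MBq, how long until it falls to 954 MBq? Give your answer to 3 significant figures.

1/t_eff = 1/t_phys + 1/t_biol = 1/272 + 1/991 = 0.0046856 per day.
t_eff = 272 × 991 / (272 + 991) ≈ 213.42 days.
n = log₂(2510/954) ≈ 1.3956; t = 1.3956 × 213.42 ≈ 297.86 days.

298 days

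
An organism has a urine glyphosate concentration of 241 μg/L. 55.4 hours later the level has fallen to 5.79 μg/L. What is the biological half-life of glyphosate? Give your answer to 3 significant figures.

A/A₀ = 5.79/241 ≈ 0.024025.
n = log₂(41.623) ≈ 5.3793 half-lives elapsed in 55.4 hours.
t½ = 55.4/5.3793 ≈ 10.299 hours.

10.3 hours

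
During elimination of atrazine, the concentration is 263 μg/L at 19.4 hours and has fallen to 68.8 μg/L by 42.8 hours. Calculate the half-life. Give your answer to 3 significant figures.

Over Δt = 42.8 − 19.4 = 23.4 hours, the level fell by a factor of 263/68.8 ≈ 3.8227.
n = log₂(3.8227) ≈ 1.9346 half-lives, so t½ = 23.4/1.9346 ≈ 12.096 hours.

12.1 hours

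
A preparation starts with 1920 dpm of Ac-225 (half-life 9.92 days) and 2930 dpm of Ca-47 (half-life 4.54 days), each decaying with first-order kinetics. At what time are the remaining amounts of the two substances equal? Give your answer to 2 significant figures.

Set 1920·(1/2)^(t/9.92) = 2930·(1/2)^(t/4.54).
Taking log₂: log₂(1920/2930) = t·(1/9.92 − 1/4.54).
log₂(0.65529) = -0.60979; 1/9.92 − 1/4.54 = -0.11946.
t = -0.60979 / -0.11946 ≈ 5.1047 days.

5.1 days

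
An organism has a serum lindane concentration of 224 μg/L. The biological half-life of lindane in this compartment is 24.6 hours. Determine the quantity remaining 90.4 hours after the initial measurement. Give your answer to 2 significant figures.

18 μg/L

Number of half-lives: n = 90.4/24.6 ≈ 3.6748.
Remaining = 224 × (1/2)^3.6748 = 224 × 0.078303 ≈ 17.54 μg/L.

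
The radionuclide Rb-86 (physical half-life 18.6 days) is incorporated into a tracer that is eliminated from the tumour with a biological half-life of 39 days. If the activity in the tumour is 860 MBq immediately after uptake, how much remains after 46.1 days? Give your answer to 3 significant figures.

68.0 MBq

1/t_eff = 1/t_phys + 1/t_biol = 1/18.6 + 1/39 = 0.079404 per day.
t_eff = 18.6 × 39 / (18.6 + 39) ≈ 12.594 days.
Remaining = 860 × (1/2)^(46.1/12.594) = 860 × (1/2)^3.6605 ≈ 68.009 MBq.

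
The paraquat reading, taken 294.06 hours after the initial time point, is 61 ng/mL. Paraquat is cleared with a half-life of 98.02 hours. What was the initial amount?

Number of half-lives elapsed: n = 294.06/98.02 ≈ 3.
A₀ = A × 2^n = 61 × 2^3 = 61 × 8 ≈ 488 ng/mL.

488 ng/mL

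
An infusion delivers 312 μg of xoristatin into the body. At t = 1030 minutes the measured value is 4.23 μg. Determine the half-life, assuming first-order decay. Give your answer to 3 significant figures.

166 minutes

A/A₀ = 4.23/312 ≈ 0.013558.
n = log₂(73.759) ≈ 6.2047 half-lives elapsed in 1030 minutes.
t½ = 1030/6.2047 ≈ 166 minutes.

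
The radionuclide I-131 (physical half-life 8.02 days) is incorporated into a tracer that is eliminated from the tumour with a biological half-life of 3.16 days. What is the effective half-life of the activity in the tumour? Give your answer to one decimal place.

1/t_eff = 1/t_phys + 1/t_biol = 1/8.02 + 1/3.16 = 0.44114 per day.
t_eff = 8.02 × 3.16 / (8.02 + 3.16) ≈ 2.2668 days.

2.3 days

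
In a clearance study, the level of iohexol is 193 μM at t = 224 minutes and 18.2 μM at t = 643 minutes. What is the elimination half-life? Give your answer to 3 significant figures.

123 minutes

Over Δt = 643 − 224 = 419 minutes, the level fell by a factor of 193/18.2 ≈ 10.604.
n = log₂(10.604) ≈ 3.4066 half-lives, so t½ = 419/3.4066 ≈ 123 minutes.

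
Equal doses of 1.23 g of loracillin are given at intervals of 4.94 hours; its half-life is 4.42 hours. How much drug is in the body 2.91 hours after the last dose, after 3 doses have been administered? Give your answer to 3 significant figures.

The 3 doses were given 12.79, 7.85, 2.91 hours ago.
Total = 1.23·(1/2)^(12.79/4.42) + 1.23·(1/2)^(7.85/4.42) + 1.23·(1/2)^(2.91/4.42)
      = 0.16551 + 0.35915 + 0.77932 ≈ 1.304 g.

1.30 g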